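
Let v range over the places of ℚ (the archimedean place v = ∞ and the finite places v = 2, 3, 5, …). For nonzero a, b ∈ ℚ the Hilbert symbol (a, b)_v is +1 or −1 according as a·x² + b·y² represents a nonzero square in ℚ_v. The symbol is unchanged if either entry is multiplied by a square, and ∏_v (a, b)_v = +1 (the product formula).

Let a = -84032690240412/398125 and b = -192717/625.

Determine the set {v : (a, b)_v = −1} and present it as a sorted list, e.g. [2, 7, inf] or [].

Mod squares: a ≡ -299, b ≡ -437. Check v ∈ {∞, 2, 3, 5, 7, 13, 19, 23}.
v=∞: -299 < 0 and -437 < 0  ⇒  (a,b)_∞ = -1.
v=23: a=23^3·(≡19), b=23^1·(≡4) mod 23; (19|23)=-1, (4|23)=+1; (−1)^{3·1·11}·(-1)^1·(+1)^3 = +1.
v=3: a=3^14·(≡1), b=3^2·(≡1) mod 3; (1|3)=+1, (1|3)=+1; (−1)^{14·2·1}·(+1)^2·(+1)^14 = +1.
v=7: a=7^-2·(≡2), b=7^2·(≡4) mod 7; (2|7)=+1, (4|7)=+1; (−1)^{-2·2·3}·(+1)^2·(+1)^-2 = +1.
v=13: a=13^-1·(≡10), b=13^0·(≡8) mod 13; (10|13)=+1, (8|13)=-1; (−1)^{-1·0·6}·(+1)^0·(-1)^-1 = -1.
v=2: v_2(a)=2, v_2(b)=0; units ≡ 5, 3 (mod 8); ε·ε+αω+βω = 0·1+2·1+0·1 ≡ 0  ⇒  (a,b)_2 = +1.
v=5: a=5^-4·(≡4), b=5^-4·(≡3) mod 5; (4|5)=+1, (3|5)=-1; (−1)^{-4·-4·2}·(+1)^-4·(-1)^-4 = +1.
v=19: a=19^2·(≡17), b=19^1·(≡8) mod 19; (17|19)=+1, (8|19)=-1; (−1)^{2·1·9}·(+1)^1·(-1)^2 = +1.
Ram(-299, -437) = {13, ∞}; no ℚ_13-point on the conic.

[13, inf]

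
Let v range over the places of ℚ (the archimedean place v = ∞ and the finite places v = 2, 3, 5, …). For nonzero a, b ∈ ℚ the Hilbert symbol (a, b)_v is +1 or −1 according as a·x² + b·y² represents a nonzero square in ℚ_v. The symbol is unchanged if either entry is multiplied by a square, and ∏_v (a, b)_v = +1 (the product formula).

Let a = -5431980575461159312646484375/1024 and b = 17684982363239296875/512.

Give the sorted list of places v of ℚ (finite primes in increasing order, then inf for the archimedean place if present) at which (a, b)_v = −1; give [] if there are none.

Mod squares: a ≡ -2415, b ≡ 54230. Check v ∈ {∞, 2, 3, 5, 7, 11, 17, 23, 29, 47}.
v=7: a=7^3·(≡6), b=7^2·(≡1) mod 7; (6|7)=-1, (1|7)=+1; (−1)^{3·2·3}·(-1)^2·(+1)^3 = +1.
v=∞: -2415 < 0 and 54230 > 0  ⇒  (a,b)_∞ = +1.
v=3: a=3^15·(≡2), b=3^6·(≡2) mod 3; (2|3)=-1, (2|3)=-1; (−1)^{15·6·1}·(-1)^6·(-1)^15 = -1.
v=11: a=11^0·(≡1), b=11^1·(≡8) mod 11; (1|11)=+1, (8|11)=-1; (−1)^{0·1·5}·(+1)^1·(-1)^0 = +1.
v=2: v_2(a)=-10, v_2(b)=-9; units ≡ 1, 3 (mod 8); ε·ε+αω+βω = 0·1+-10·1+-9·0 ≡ 0  ⇒  (a,b)_2 = +1.
v=23: a=23^3·(≡20), b=23^2·(≡10) mod 23; (20|23)=-1, (10|23)=-1; (−1)^{3·2·11}·(-1)^2·(-1)^3 = -1.
v=17: a=17^0·(≡9), b=17^1·(≡7) mod 17; (9|17)=+1, (7|17)=-1; (−1)^{0·1·8}·(+1)^1·(-1)^0 = +1.
v=29: a=29^2·(≡26), b=29^1·(≡15) mod 29; (26|29)=-1, (15|29)=-1; (−1)^{2·1·14}·(-1)^1·(-1)^2 = -1.
v=5: a=5^11·(≡3), b=5^7·(≡4) mod 5; (3|5)=-1, (4|5)=+1; (−1)^{11·7·2}·(-1)^7·(+1)^11 = -1.
v=47: a=47^2·(≡43), b=47^2·(≡23) mod 47; (43|47)=-1, (23|47)=-1; (−1)^{2·2·23}·(-1)^2·(-1)^2 = +1.
(-2415, 54230 / ℚ) ramifies at {3, 5, 23, 29}: a division algebra.

[3, 5, 23, 29]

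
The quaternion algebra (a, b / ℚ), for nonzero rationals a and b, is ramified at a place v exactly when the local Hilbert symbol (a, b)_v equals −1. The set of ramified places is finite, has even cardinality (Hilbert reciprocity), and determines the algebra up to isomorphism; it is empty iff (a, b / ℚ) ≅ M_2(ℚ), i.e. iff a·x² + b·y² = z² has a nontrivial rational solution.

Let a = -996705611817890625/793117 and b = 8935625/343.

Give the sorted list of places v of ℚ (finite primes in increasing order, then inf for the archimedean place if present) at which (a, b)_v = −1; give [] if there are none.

[2, 3, 13, 17]

Mod squares: a ≡ -1365, b ≡ 119. Check v ∈ {∞, 2, 3, 5, 7, 13, 17, 19, 29, 31}.
v=5: a=5^7·(≡3), b=5^4·(≡4) mod 5; (3|5)=-1, (4|5)=+1; (−1)^{7·4·2}·(-1)^4·(+1)^7 = +1.
v=29: a=29^2·(≡14), b=29^2·(≡21) mod 29; (14|29)=-1, (21|29)=-1; (−1)^{2·2·14}·(-1)^2·(-1)^2 = +1.
v=17: a=17^4·(≡12), b=17^1·(≡12) mod 17; (12|17)=-1, (12|17)=-1; (−1)^{4·1·8}·(-1)^1·(-1)^4 = -1.
v=∞: -1365 < 0 and 119 > 0  ⇒  (a,b)_∞ = +1.
v=19: a=19^-2·(≡8), b=19^0·(≡1) mod 19; (8|19)=-1, (1|19)=+1; (−1)^{-2·0·9}·(-1)^0·(+1)^-2 = +1.
v=13: a=13^-3·(≡9), b=13^0·(≡2) mod 13; (9|13)=+1, (2|13)=-1; (−1)^{-3·0·6}·(+1)^0·(-1)^-3 = -1.
v=7: a=7^1·(≡4), b=7^-3·(≡6) mod 7; (4|7)=+1, (6|7)=-1; (−1)^{1·-3·3}·(+1)^-3·(-1)^1 = +1.
v=2: v_2(a)=0, v_2(b)=0; units ≡ 3, 7 (mod 8); ε·ε+αω+βω = 1·1+0·0+0·1 ≡ 1  ⇒  (a,b)_2 = -1.
v=3: a=3^3·(≡1), b=3^0·(≡2) mod 3; (1|3)=+1, (2|3)=-1; (−1)^{3·0·1}·(+1)^0·(-1)^3 = -1.
v=31: a=31^2·(≡13), b=31^0·(≡15) mod 31; (13|31)=-1, (15|31)=-1; (−1)^{2·0·15}·(-1)^0·(-1)^2 = +1.
|Ram(-1365, 119)| = 4, even; anisotropic at {2, 3, 13, 17}.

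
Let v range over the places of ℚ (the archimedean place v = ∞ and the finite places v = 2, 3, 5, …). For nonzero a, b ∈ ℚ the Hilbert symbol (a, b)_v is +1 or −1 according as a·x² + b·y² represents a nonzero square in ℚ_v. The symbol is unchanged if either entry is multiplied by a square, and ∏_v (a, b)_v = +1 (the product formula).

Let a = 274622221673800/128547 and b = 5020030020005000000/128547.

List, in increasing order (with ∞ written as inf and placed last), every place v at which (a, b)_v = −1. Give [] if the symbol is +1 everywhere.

[2, 13]

Mod squares: a ≡ 6006, b ≡ 15. Check v ∈ {∞, 2, 3, 5, 7, 11, 13, 23, 37}.
v=∞: 6006 > 0 and 15 > 0  ⇒  (a,b)_∞ = +1.
v=5: a=5^2·(≡1), b=5^7·(≡2) mod 5; (1|5)=+1, (2|5)=-1; (−1)^{2·7·2}·(+1)^7·(-1)^2 = +1.
v=3: a=3^-5·(≡1), b=3^-5·(≡2) mod 3; (1|3)=+1, (2|3)=-1; (−1)^{-5·-5·1}·(+1)^-5·(-1)^-5 = +1.
v=23: a=23^-2·(≡16), b=23^-2·(≡7) mod 23; (16|23)=+1, (7|23)=-1; (−1)^{-2·-2·11}·(+1)^-2·(-1)^-2 = +1.
v=7: a=7^3·(≡2), b=7^4·(≡1) mod 7; (2|7)=+1, (1|7)=+1; (−1)^{3·4·3}·(+1)^4·(+1)^3 = +1.
v=2: v_2(a)=3, v_2(b)=6; units ≡ 3, 7 (mod 8); ε·ε+αω+βω = 1·1+3·0+6·1 ≡ 1  ⇒  (a,b)_2 = -1.
v=37: a=37^2·(≡1), b=37^0·(≡13) mod 37; (1|37)=+1, (13|37)=-1; (−1)^{2·0·18}·(+1)^0·(-1)^2 = +1.
v=13: a=13^3·(≡2), b=13^4·(≡6) mod 13; (2|13)=-1, (6|13)=-1; (−1)^{3·4·6}·(-1)^4·(-1)^3 = -1.
v=11: a=11^3·(≡6), b=11^4·(≡9) mod 11; (6|11)=-1, (9|11)=+1; (−1)^{3·4·5}·(-1)^4·(+1)^3 = +1.
|Ram(6006, 15)| = 2, even; anisotropic at {2, 13}.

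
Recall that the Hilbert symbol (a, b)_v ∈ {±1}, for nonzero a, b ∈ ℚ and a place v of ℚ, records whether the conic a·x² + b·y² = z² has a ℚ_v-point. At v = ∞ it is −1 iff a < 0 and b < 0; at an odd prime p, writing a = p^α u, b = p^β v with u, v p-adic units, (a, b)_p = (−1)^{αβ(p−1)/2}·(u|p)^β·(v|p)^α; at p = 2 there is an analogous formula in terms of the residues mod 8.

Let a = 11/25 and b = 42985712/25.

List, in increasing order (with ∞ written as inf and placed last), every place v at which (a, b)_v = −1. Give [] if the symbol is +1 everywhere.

(a, b) ≡ (11, 2686607) mod (ℚ^×)²; places V = {2, 5, 7, 11, 23, 37, 41, ∞}.
(a,b)_∞: sgn(11)=+, sgn(2686607)=+, so +1.
(a,b)_11: α=1, u≡4; β=1, v≡3 (mod 11); (4|11)=+1, (3|11)=+1; sign (−1)^1·+1^1·+1^1 = -1.
(a,b)_23: α=0, u≡17; β=1, v≡5 (mod 23); (17|23)=-1, (5|23)=-1; sign (−1)^0·-1^1·-1^0 = -1.
(a,b)_5: α=-2, u≡1; β=-2, v≡2 (mod 5); (1|5)=+1, (2|5)=-1; sign (−1)^0·+1^-2·-1^-2 = +1.
(a,b)_37: α=0, u≡33; β=1, v≡2 (mod 37); (33|37)=+1, (2|37)=-1; sign (−1)^0·+1^1·-1^0 = +1.
(a,b)_2: α=0, β=4; u≡3, v≡7 (mod 8); ε(u)ε(v)=1·1, αω(v)=0·0, βω(u)=4·1; sum ≡ 1  ⇒  -1.
(a,b)_7: α=0, u≡1; β=1, v≡6 (mod 7); (1|7)=+1, (6|7)=-1; sign (−1)^0·+1^1·-1^0 = +1.
(a,b)_41: α=0, u≡7; β=1, v≡32 (mod 41); (7|41)=-1, (32|41)=+1; sign (−1)^0·-1^1·+1^0 = -1.
|Ram(11, 2686607)| = 4, even; anisotropic at {2, 11, 23, 41}.

[2, 11, 23, 41]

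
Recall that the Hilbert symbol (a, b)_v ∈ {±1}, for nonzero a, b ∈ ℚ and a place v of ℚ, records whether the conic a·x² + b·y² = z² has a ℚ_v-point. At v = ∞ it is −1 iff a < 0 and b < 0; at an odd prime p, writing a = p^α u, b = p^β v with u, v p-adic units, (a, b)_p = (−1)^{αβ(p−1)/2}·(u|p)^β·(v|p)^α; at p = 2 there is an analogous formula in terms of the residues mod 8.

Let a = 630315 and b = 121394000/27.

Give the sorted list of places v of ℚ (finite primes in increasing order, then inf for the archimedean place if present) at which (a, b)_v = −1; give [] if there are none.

Mod squares: a ≡ 70035, b ≡ 910455. Check v ∈ {∞, 2, 3, 5, 7, 13, 23, 29}.
v=∞: 70035 > 0 and 910455 > 0  ⇒  (a,b)_∞ = +1.
v=13: a=13^0·(≡10), b=13^1·(≡9) mod 13; (10|13)=+1, (9|13)=+1; (−1)^{0·1·6}·(+1)^1·(+1)^0 = +1.
v=7: a=7^1·(≡4), b=7^1·(≡3) mod 7; (4|7)=+1, (3|7)=-1; (−1)^{1·1·3}·(+1)^1·(-1)^1 = +1.
v=2: v_2(a)=0, v_2(b)=4; units ≡ 3, 7 (mod 8); ε·ε+αω+βω = 1·1+0·0+4·1 ≡ 1  ⇒  (a,b)_2 = -1.
v=29: a=29^1·(≡14), b=29^1·(≡17) mod 29; (14|29)=-1, (17|29)=-1; (−1)^{1·1·14}·(-1)^1·(-1)^1 = +1.
v=23: a=23^1·(≡12), b=23^1·(≡13) mod 23; (12|23)=+1, (13|23)=+1; (−1)^{1·1·11}·(+1)^1·(+1)^1 = -1.
v=3: a=3^3·(≡2), b=3^-3·(≡2) mod 3; (2|3)=-1, (2|3)=-1; (−1)^{3·-3·1}·(-1)^-3·(-1)^3 = -1.
v=5: a=5^1·(≡3), b=5^3·(≡1) mod 5; (3|5)=-1, (1|5)=+1; (−1)^{1·3·2}·(-1)^3·(+1)^1 = -1.
(70035, 910455 / ℚ) ramifies at {2, 3, 5, 23}: a division algebra.

[2, 3, 5, 23]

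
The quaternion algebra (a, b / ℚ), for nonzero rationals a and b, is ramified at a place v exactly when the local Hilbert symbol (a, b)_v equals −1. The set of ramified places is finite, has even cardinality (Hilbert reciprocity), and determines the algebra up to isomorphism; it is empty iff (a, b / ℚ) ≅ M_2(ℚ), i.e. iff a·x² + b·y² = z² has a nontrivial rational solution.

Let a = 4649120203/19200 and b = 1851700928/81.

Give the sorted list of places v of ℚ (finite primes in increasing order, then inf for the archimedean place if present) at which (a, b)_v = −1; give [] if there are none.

Mod squares: a ≡ 156009, b ≡ 30107. Check v ∈ {∞, 2, 3, 5, 7, 11, 13, 17, 19, 23, 31}.
v=7: a=7^1·(≡6), b=7^1·(≡5) mod 7; (6|7)=-1, (5|7)=-1; (−1)^{1·1·3}·(-1)^1·(-1)^1 = -1.
v=3: a=3^-1·(≡1), b=3^-4·(≡2) mod 3; (1|3)=+1, (2|3)=-1; (−1)^{-1·-4·1}·(+1)^-4·(-1)^-1 = -1.
v=17: a=17^1·(≡10), b=17^1·(≡10) mod 17; (10|17)=-1, (10|17)=-1; (−1)^{1·1·8}·(-1)^1·(-1)^1 = +1.
v=5: a=5^-2·(≡1), b=5^0·(≡3) mod 5; (1|5)=+1, (3|5)=-1; (−1)^{-2·0·2}·(+1)^0·(-1)^-2 = +1.
v=11: a=11^0·(≡7), b=11^1·(≡4) mod 11; (7|11)=-1, (4|11)=+1; (−1)^{0·1·5}·(-1)^1·(+1)^0 = -1.
v=13: a=13^2·(≡12), b=13^0·(≡4) mod 13; (12|13)=+1, (4|13)=+1; (−1)^{2·0·6}·(+1)^0·(+1)^2 = +1.
v=∞: 156009 > 0 and 30107 > 0  ⇒  (a,b)_∞ = +1.
v=31: a=31^0·(≡21), b=31^2·(≡30) mod 31; (21|31)=-1, (30|31)=-1; (−1)^{0·2·15}·(-1)^2·(-1)^0 = +1.
v=23: a=23^3·(≡21), b=23^1·(≡15) mod 23; (21|23)=-1, (15|23)=-1; (−1)^{3·1·11}·(-1)^1·(-1)^3 = -1.
v=19: a=19^1·(≡12), b=19^0·(≡6) mod 19; (12|19)=-1, (6|19)=+1; (−1)^{1·0·9}·(-1)^0·(+1)^1 = +1.
v=2: v_2(a)=-8, v_2(b)=6; units ≡ 1, 3 (mod 8); ε·ε+αω+βω = 0·1+-8·1+6·0 ≡ 0  ⇒  (a,b)_2 = +1.
|Ram(156009, 30107)| = 4, even; anisotropic at {3, 7, 11, 23}.

[3, 7, 11, 23]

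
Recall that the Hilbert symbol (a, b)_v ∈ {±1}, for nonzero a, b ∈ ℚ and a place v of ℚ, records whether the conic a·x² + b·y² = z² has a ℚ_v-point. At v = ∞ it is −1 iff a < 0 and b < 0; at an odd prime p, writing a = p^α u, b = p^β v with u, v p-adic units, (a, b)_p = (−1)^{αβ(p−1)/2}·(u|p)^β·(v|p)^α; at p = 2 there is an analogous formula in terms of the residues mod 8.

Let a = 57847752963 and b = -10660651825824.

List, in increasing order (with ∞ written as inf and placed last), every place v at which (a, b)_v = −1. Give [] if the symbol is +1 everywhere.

[11, 13]

Mod squares: a ≡ 3003, b ≡ -26. Check v ∈ {∞, 2, 3, 7, 11, 13, 19}.
v=11: a=11^3·(≡4), b=11^4·(≡7) mod 11; (4|11)=+1, (7|11)=-1; (−1)^{3·4·5}·(+1)^4·(-1)^3 = -1.
v=2: v_2(a)=0, v_2(b)=5; units ≡ 3, 3 (mod 8); ε·ε+αω+βω = 1·1+0·1+5·1 ≡ 0  ⇒  (a,b)_2 = +1.
v=19: a=19^2·(≡9), b=19^0·(≡14) mod 19; (9|19)=+1, (14|19)=-1; (−1)^{2·0·9}·(+1)^0·(-1)^2 = +1.
v=7: a=7^3·(≡4), b=7^4·(≡2) mod 7; (4|7)=+1, (2|7)=+1; (−1)^{3·4·3}·(+1)^4·(+1)^3 = +1.
v=13: a=13^1·(≡3), b=13^1·(≡7) mod 13; (3|13)=+1, (7|13)=-1; (−1)^{1·1·6}·(+1)^1·(-1)^1 = -1.
v=3: a=3^3·(≡2), b=3^6·(≡1) mod 3; (2|3)=-1, (1|3)=+1; (−1)^{3·6·1}·(-1)^6·(+1)^3 = +1.
v=∞: 3003 > 0 and -26 < 0  ⇒  (a,b)_∞ = +1.
|Ram(3003, -26)| = 2, even; anisotropic at {11, 13}.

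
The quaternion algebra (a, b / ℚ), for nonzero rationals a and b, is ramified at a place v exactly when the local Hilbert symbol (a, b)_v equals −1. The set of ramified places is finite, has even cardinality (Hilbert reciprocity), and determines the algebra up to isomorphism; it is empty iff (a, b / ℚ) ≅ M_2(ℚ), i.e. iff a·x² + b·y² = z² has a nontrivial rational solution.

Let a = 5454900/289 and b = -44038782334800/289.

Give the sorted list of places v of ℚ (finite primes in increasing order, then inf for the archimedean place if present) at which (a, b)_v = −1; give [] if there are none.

[11, 29]

Mod squares: a ≡ 6061, b ≡ -37. Check v ∈ {∞, 2, 3, 5, 11, 17, 19, 29, 37}.
v=3: a=3^2·(≡1), b=3^4·(≡2) mod 3; (1|3)=+1, (2|3)=-1; (−1)^{2·4·1}·(+1)^4·(-1)^2 = +1.
v=19: a=19^1·(≡12), b=19^2·(≡1) mod 19; (12|19)=-1, (1|19)=+1; (−1)^{1·2·9}·(-1)^2·(+1)^1 = +1.
v=11: a=11^1·(≡3), b=11^2·(≡8) mod 11; (3|11)=+1, (8|11)=-1; (−1)^{1·2·5}·(+1)^2·(-1)^1 = -1.
v=5: a=5^2·(≡4), b=5^2·(≡2) mod 5; (4|5)=+1, (2|5)=-1; (−1)^{2·2·2}·(+1)^2·(-1)^2 = +1.
v=∞: 6061 > 0 and -37 < 0  ⇒  (a,b)_∞ = +1.
v=37: a=37^0·(≡12), b=37^1·(≡27) mod 37; (12|37)=+1, (27|37)=+1; (−1)^{0·1·18}·(+1)^1·(+1)^0 = +1.
v=17: a=17^-2·(≡8), b=17^-2·(≡10) mod 17; (8|17)=+1, (10|17)=-1; (−1)^{-2·-2·8}·(+1)^-2·(-1)^-2 = +1.
v=2: v_2(a)=2, v_2(b)=4; units ≡ 5, 3 (mod 8); ε·ε+αω+βω = 0·1+2·1+4·1 ≡ 0  ⇒  (a,b)_2 = +1.
v=29: a=29^1·(≡23), b=29^2·(≡15) mod 29; (23|29)=+1, (15|29)=-1; (−1)^{1·2·14}·(+1)^2·(-1)^1 = -1.
|Ram(6061, -37)| = 2, even; anisotropic at {11, 29}.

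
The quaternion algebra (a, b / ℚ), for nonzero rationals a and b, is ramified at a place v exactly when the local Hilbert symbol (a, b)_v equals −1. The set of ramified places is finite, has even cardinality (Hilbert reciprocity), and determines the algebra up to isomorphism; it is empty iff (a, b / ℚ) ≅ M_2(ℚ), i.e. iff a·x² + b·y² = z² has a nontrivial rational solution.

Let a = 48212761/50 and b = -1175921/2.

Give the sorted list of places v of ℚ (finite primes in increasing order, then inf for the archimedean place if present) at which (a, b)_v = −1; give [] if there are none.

(a, b) ≡ (57362, -2351842) mod (ℚ^×)²; places V = {2, 5, 23, 29, 41, 43, ∞}.
(a,b)_23: α=1, u≡14; β=1, v≡1 (mod 23); (14|23)=-1, (1|23)=+1; sign (−1)^1·-1^1·+1^1 = +1.
(a,b)_41: α=2, u≡7; β=1, v≡30 (mod 41); (7|41)=-1, (30|41)=-1; sign (−1)^0·-1^1·-1^2 = -1.
(a,b)_5: α=-2, u≡3; β=0, v≡2 (mod 5); (3|5)=-1, (2|5)=-1; sign (−1)^0·-1^0·-1^-2 = +1.
(a,b)_43: α=1, u≡31; β=1, v≡22 (mod 43); (31|43)=+1, (22|43)=-1; sign (−1)^1·+1^1·-1^1 = +1.
(a,b)_2: α=-1, β=-1; u≡1, v≡7 (mod 8); ε(u)ε(v)=0·1, αω(v)=-1·0, βω(u)=-1·0; sum ≡ 0  ⇒  +1.
(a,b)_∞: sgn(57362)=+, sgn(-2351842)=−, so +1.
(a,b)_29: α=1, u≡4; β=1, v≡11 (mod 29); (4|29)=+1, (11|29)=-1; sign (−1)^0·+1^1·-1^1 = -1.
Ram(57362, -2351842) = {29, 41}; no ℚ_29-point on the conic.

[29, 41]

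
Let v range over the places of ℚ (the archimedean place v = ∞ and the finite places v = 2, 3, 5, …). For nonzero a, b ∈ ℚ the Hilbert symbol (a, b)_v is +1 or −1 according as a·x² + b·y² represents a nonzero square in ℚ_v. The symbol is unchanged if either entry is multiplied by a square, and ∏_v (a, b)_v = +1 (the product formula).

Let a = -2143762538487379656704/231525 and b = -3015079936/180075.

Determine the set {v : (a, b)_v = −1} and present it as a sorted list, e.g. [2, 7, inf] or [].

Mod squares: a ≡ -1716099, b ≡ -138. Check v ∈ {∞, 2, 3, 5, 7, 11, 13, 17, 19, 23}.
v=3: a=3^-3·(≡1), b=3^-1·(≡2) mod 3; (1|3)=+1, (2|3)=-1; (−1)^{-3·-1·1}·(+1)^-1·(-1)^-3 = +1.
v=13: a=13^2·(≡7), b=13^0·(≡11) mod 13; (7|13)=-1, (11|13)=-1; (−1)^{2·0·6}·(-1)^0·(-1)^2 = +1.
v=19: a=19^1·(≡16), b=19^0·(≡10) mod 19; (16|19)=+1, (10|19)=-1; (−1)^{1·0·9}·(+1)^0·(-1)^1 = -1.
v=23: a=23^7·(≡10), b=23^3·(≡5) mod 23; (10|23)=-1, (5|23)=-1; (−1)^{7·3·11}·(-1)^3·(-1)^7 = -1.
v=∞: -1716099 < 0 and -138 < 0  ⇒  (a,b)_∞ = -1.
v=2: v_2(a)=20, v_2(b)=11; units ≡ 5, 3 (mod 8); ε·ε+αω+βω = 0·1+20·1+11·1 ≡ 1  ⇒  (a,b)_2 = -1.
v=17: a=17^1·(≡16), b=17^0·(≡15) mod 17; (16|17)=+1, (15|17)=+1; (−1)^{1·0·8}·(+1)^0·(+1)^1 = +1.
v=7: a=7^-3·(≡1), b=7^-4·(≡4) mod 7; (1|7)=+1, (4|7)=+1; (−1)^{-3·-4·3}·(+1)^-4·(+1)^-3 = +1.
v=11: a=11^1·(≡9), b=11^2·(≡4) mod 11; (9|11)=+1, (4|11)=+1; (−1)^{1·2·5}·(+1)^2·(+1)^1 = +1.
v=5: a=5^-2·(≡1), b=5^-2·(≡3) mod 5; (1|5)=+1, (3|5)=-1; (−1)^{-2·-2·2}·(+1)^-2·(-1)^-2 = +1.
|Ram(-1716099, -138)| = 4, even; anisotropic at {2, 19, 23, ∞}.

[2, 19, 23, inf]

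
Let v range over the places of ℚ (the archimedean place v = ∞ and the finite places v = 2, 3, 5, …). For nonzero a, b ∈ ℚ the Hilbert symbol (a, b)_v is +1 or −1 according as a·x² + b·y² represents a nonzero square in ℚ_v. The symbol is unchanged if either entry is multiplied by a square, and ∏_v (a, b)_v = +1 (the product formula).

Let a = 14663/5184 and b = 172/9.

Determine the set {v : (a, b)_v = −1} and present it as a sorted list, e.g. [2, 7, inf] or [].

[2, 11, 31, 43]

(a, b) ≡ (14663, 43) mod (ℚ^×)²; places V = {2, 3, 11, 31, 43, ∞}.
(a,b)_∞: sgn(14663)=+, sgn(43)=+, so +1.
(a,b)_31: α=1, u≡10; β=0, v≡26 (mod 31); (10|31)=+1, (26|31)=-1; sign (−1)^0·+1^0·-1^1 = -1.
(a,b)_43: α=1, u≡16; β=1, v≡10 (mod 43); (16|43)=+1, (10|43)=+1; sign (−1)^1·+1^1·+1^1 = -1.
(a,b)_11: α=1, u≡8; β=0, v≡2 (mod 11); (8|11)=-1, (2|11)=-1; sign (−1)^0·-1^0·-1^1 = -1.
(a,b)_2: α=-6, β=2; u≡7, v≡3 (mod 8); ε(u)ε(v)=1·1, αω(v)=-6·1, βω(u)=2·0; sum ≡ 1  ⇒  -1.
(a,b)_3: α=-4, u≡2; β=-2, v≡1 (mod 3); (2|3)=-1, (1|3)=+1; sign (−1)^0·-1^-2·+1^-4 = +1.
|Ram(14663, 43)| = 4, even; anisotropic at {2, 11, 31, 43}.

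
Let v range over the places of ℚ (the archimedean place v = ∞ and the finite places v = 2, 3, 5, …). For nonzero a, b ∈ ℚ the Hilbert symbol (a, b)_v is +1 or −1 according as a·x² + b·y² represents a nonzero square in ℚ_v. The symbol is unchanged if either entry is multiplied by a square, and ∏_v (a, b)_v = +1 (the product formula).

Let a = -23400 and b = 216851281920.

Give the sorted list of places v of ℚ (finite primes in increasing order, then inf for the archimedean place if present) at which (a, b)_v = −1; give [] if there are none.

[]

(a, b) ≡ (-26, 15470) mod (ℚ^×)²; places V = {2, 3, 5, 7, 13, 17, ∞}.
(a,b)_∞: sgn(-26)=−, sgn(15470)=+, so +1.
(a,b)_2: α=3, β=11; u≡3, v≡7 (mod 8); ε(u)ε(v)=1·1, αω(v)=3·0, βω(u)=11·1; sum ≡ 0  ⇒  +1.
(a,b)_3: α=2, u≡1; β=4, v≡2 (mod 3); (1|3)=+1, (2|3)=-1; sign (−1)^0·+1^4·-1^2 = +1.
(a,b)_5: α=2, u≡4; β=1, v≡4 (mod 5); (4|5)=+1, (4|5)=+1; sign (−1)^0·+1^1·+1^2 = +1.
(a,b)_13: α=1, u≡7; β=3, v≡2 (mod 13); (7|13)=-1, (2|13)=-1; sign (−1)^0·-1^3·-1^1 = +1.
(a,b)_17: α=0, u≡9; β=1, v≡8 (mod 17); (9|17)=+1, (8|17)=+1; sign (−1)^0·+1^1·+1^0 = +1.
(a,b)_7: α=0, u≡1; β=1, v≡5 (mod 7); (1|7)=+1, (5|7)=-1; sign (−1)^0·+1^1·-1^0 = +1.
Ram(a, b) = ∅: the form -26·x² + 15470·y² − z² is isotropic over every ℚ_v, so by Hasse–Minkowski it is isotropic over ℚ.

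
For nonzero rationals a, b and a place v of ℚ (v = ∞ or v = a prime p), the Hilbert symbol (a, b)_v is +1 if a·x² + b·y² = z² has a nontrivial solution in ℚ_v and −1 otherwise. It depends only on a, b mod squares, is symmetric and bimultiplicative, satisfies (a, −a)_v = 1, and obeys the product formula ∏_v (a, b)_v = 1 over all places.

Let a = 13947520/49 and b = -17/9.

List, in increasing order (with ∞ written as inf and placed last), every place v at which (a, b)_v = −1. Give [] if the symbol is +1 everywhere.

(a, b) ≡ (217930, -17) mod (ℚ^×)²; places V = {2, 3, 5, 7, 17, 19, 31, 37, ∞}.
(a,b)_37: α=1, u≡25; β=0, v≡31 (mod 37); (25|37)=+1, (31|37)=-1; sign (−1)^0·+1^0·-1^1 = -1.
(a,b)_5: α=1, u≡1; β=0, v≡2 (mod 5); (1|5)=+1, (2|5)=-1; sign (−1)^0·+1^0·-1^1 = -1.
(a,b)_2: α=7, β=0; u≡5, v≡7 (mod 8); ε(u)ε(v)=0·1, αω(v)=7·0, βω(u)=0·1; sum ≡ 0  ⇒  +1.
(a,b)_∞: sgn(217930)=+, sgn(-17)=−, so +1.
(a,b)_7: α=-2, u≡6; β=0, v≡2 (mod 7); (6|7)=-1, (2|7)=+1; sign (−1)^0·-1^0·+1^-2 = +1.
(a,b)_3: α=0, u≡1; β=-2, v≡1 (mod 3); (1|3)=+1, (1|3)=+1; sign (−1)^0·+1^-2·+1^0 = +1.
(a,b)_17: α=0, u≡14; β=1, v≡15 (mod 17); (14|17)=-1, (15|17)=+1; sign (−1)^0·-1^1·+1^0 = -1.
(a,b)_31: α=1, u≡13; β=0, v≡5 (mod 31); (13|31)=-1, (5|31)=+1; sign (−1)^0·-1^0·+1^1 = +1.
(a,b)_19: α=1, u≡10; β=0, v≡15 (mod 19); (10|19)=-1, (15|19)=-1; sign (−1)^0·-1^0·-1^1 = -1.
Ram(217930, -17) = {5, 17, 19, 37}; no ℚ_5-point on the conic.

[5, 17, 19, 37]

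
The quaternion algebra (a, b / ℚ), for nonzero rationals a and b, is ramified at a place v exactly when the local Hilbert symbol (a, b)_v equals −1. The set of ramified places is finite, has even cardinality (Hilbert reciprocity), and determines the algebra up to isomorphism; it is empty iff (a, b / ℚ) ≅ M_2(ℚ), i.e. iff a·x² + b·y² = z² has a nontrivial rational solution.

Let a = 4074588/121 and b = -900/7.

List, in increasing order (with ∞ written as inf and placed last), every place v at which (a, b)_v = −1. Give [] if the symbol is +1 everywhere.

[7, 19]

(a, b) ≡ (113183, -7) mod (ℚ^×)²; places V = {2, 3, 5, 7, 11, 19, 23, 37, ∞}.
(a,b)_3: α=2, u≡2; β=2, v≡2 (mod 3); (2|3)=-1, (2|3)=-1; sign (−1)^0·-1^2·-1^2 = +1.
(a,b)_11: α=-2, u≡1; β=0, v≡5 (mod 11); (1|11)=+1, (5|11)=+1; sign (−1)^0·+1^0·+1^-2 = +1.
(a,b)_19: α=1, u≡8; β=0, v≡18 (mod 19); (8|19)=-1, (18|19)=-1; sign (−1)^0·-1^0·-1^1 = -1.
(a,b)_5: α=0, u≡3; β=2, v≡2 (mod 5); (3|5)=-1, (2|5)=-1; sign (−1)^0·-1^2·-1^0 = +1.
(a,b)_∞: sgn(113183)=+, sgn(-7)=−, so +1.
(a,b)_2: α=2, β=2; u≡7, v≡1 (mod 8); ε(u)ε(v)=1·0, αω(v)=2·0, βω(u)=2·0; sum ≡ 0  ⇒  +1.
(a,b)_7: α=1, u≡3; β=-1, v≡3 (mod 7); (3|7)=-1, (3|7)=-1; sign (−1)^1·-1^-1·-1^1 = -1.
(a,b)_37: α=1, u≡16; β=0, v≡30 (mod 37); (16|37)=+1, (30|37)=+1; sign (−1)^0·+1^0·+1^1 = +1.
(a,b)_23: α=1, u≡17; β=0, v≡16 (mod 23); (17|23)=-1, (16|23)=+1; sign (−1)^0·-1^0·+1^1 = +1.
(113183, -7 / ℚ) ramifies at {7, 19}: a division algebra.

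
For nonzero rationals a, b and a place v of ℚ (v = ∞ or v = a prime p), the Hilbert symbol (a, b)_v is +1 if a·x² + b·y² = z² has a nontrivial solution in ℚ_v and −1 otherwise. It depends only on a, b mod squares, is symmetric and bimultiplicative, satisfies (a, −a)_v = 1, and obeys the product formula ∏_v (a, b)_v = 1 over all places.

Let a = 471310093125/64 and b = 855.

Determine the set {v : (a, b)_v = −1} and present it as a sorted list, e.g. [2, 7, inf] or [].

(a, b) ≡ (25789, 95) mod (ℚ^×)²; places V = {2, 3, 5, 17, 19, 37, 41, ∞}.
(a,b)_5: α=4, u≡1; β=1, v≡1 (mod 5); (1|5)=+1, (1|5)=+1; sign (−1)^0·+1^1·+1^4 = +1.
(a,b)_∞: sgn(25789)=+, sgn(95)=+, so +1.
(a,b)_17: α=1, u≡4; β=0, v≡5 (mod 17); (4|17)=+1, (5|17)=-1; sign (−1)^0·+1^0·-1^1 = -1.
(a,b)_2: α=-6, β=0; u≡5, v≡7 (mod 8); ε(u)ε(v)=0·1, αω(v)=-6·0, βω(u)=0·1; sum ≡ 0  ⇒  +1.
(a,b)_41: α=1, u≡38; β=0, v≡35 (mod 41); (38|41)=-1, (35|41)=-1; sign (−1)^0·-1^0·-1^1 = -1.
(a,b)_3: α=4, u≡1; β=2, v≡2 (mod 3); (1|3)=+1, (2|3)=-1; sign (−1)^0·+1^2·-1^4 = +1.
(a,b)_37: α=1, u≡18; β=0, v≡4 (mod 37); (18|37)=-1, (4|37)=+1; sign (−1)^0·-1^0·+1^1 = +1.
(a,b)_19: α=2, u≡5; β=1, v≡7 (mod 19); (5|19)=+1, (7|19)=+1; sign (−1)^0·+1^1·+1^2 = +1.
|Ram(25789, 95)| = 2, even; anisotropic at {17, 41}.

[17, 41]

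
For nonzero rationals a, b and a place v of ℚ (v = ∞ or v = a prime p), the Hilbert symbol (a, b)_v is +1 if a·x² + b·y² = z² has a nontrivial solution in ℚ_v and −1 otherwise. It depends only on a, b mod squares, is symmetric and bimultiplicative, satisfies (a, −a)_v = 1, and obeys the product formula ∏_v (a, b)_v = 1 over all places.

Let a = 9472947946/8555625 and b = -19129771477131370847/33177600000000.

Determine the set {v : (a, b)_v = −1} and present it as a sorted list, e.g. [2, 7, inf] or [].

[7, 11]

Mod squares: a ≡ 154, b ≡ -23. Check v ∈ {∞, 2, 3, 5, 7, 11, 13, 23, 31}.
v=5: a=5^-4·(≡4), b=5^-8·(≡3) mod 5; (4|5)=+1, (3|5)=-1; (−1)^{-4·-8·2}·(+1)^-8·(-1)^-4 = +1.
v=2: v_2(a)=1, v_2(b)=-20; units ≡ 5, 1 (mod 8); ε·ε+αω+βω = 0·0+1·0+-20·1 ≡ 0  ⇒  (a,b)_2 = +1.
v=13: a=13^-2·(≡11), b=13^0·(≡1) mod 13; (11|13)=-1, (1|13)=+1; (−1)^{-2·0·6}·(-1)^0·(+1)^-2 = +1.
v=3: a=3^-4·(≡1), b=3^-4·(≡1) mod 3; (1|3)=+1, (1|3)=+1; (−1)^{-4·-4·1}·(+1)^-4·(+1)^-4 = +1.
v=∞: 154 > 0 and -23 < 0  ⇒  (a,b)_∞ = +1.
v=23: a=23^2·(≡16), b=23^3·(≡22) mod 23; (16|23)=+1, (22|23)=-1; (−1)^{2·3·11}·(+1)^3·(-1)^2 = +1.
v=31: a=31^2·(≡29), b=31^6·(≡25) mod 31; (29|31)=-1, (25|31)=+1; (−1)^{2·6·15}·(-1)^6·(+1)^2 = +1.
v=11: a=11^3·(≡1), b=11^6·(≡7) mod 11; (1|11)=+1, (7|11)=-1; (−1)^{3·6·5}·(+1)^6·(-1)^3 = -1.
v=7: a=7^1·(≡2), b=7^0·(≡6) mod 7; (2|7)=+1, (6|7)=-1; (−1)^{1·0·3}·(+1)^0·(-1)^1 = -1.
Ram(154, -23) = {7, 11}; no ℚ_7-point on the conic.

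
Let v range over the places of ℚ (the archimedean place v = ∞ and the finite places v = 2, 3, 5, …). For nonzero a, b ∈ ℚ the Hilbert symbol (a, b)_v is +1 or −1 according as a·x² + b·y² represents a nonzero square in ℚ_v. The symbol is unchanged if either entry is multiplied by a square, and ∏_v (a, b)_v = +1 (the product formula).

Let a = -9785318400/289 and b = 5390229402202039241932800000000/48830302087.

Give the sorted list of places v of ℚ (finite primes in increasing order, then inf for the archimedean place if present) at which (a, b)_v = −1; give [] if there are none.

Mod squares: a ≡ -39, b ≡ 6006. Check v ∈ {∞, 2, 3, 5, 7, 11, 13, 17}.
v=∞: -39 < 0 and 6006 > 0  ⇒  (a,b)_∞ = +1.
v=11: a=11^2·(≡9), b=11^5·(≡8) mod 11; (9|11)=+1, (8|11)=-1; (−1)^{2·5·5}·(+1)^5·(-1)^2 = +1.
v=7: a=7^0·(≡5), b=7^-1·(≡4) mod 7; (5|7)=-1, (4|7)=+1; (−1)^{0·-1·3}·(-1)^-1·(+1)^0 = -1.
v=2: v_2(a)=10, v_2(b)=25; units ≡ 1, 3 (mod 8); ε·ε+αω+βω = 0·1+10·1+25·0 ≡ 0  ⇒  (a,b)_2 = +1.
v=13: a=13^1·(≡3), b=13^3·(≡2) mod 13; (3|13)=+1, (2|13)=-1; (−1)^{1·3·6}·(+1)^3·(-1)^1 = -1.
v=17: a=17^-2·(≡5), b=17^-8·(≡12) mod 17; (5|17)=-1, (12|17)=-1; (−1)^{-2·-8·8}·(-1)^-8·(-1)^-2 = +1.
v=5: a=5^2·(≡1), b=5^8·(≡4) mod 5; (1|5)=+1, (4|5)=+1; (−1)^{2·8·2}·(+1)^8·(+1)^2 = +1.
v=3: a=3^5·(≡2), b=3^19·(≡1) mod 3; (2|3)=-1, (1|3)=+1; (−1)^{5·19·1}·(-1)^19·(+1)^5 = +1.
(-39, 6006 / ℚ) ramifies at {7, 13}: a division algebra.

[7, 13]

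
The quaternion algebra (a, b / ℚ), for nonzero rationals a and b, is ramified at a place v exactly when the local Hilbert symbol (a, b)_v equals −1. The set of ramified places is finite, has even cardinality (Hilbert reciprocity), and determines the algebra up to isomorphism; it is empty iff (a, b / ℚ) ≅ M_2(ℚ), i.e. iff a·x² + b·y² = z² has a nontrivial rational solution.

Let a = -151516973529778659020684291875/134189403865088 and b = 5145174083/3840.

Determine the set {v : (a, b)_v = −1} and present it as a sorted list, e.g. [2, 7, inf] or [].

[7, 13, 17, 31]

(a, b) ≡ (-164021, 66045) mod (ℚ^×)²; places V = {2, 3, 5, 7, 11, 13, 17, 23, 31, 37, 43, 47, ∞}.
(a,b)_7: α=6, u≡3; β=1, v≡3 (mod 7); (3|7)=-1, (3|7)=-1; sign (−1)^0·-1^1·-1^6 = -1.
(a,b)_3: α=0, u≡1; β=-1, v≡1 (mod 3); (1|3)=+1, (1|3)=+1; sign (−1)^0·+1^-1·+1^0 = +1.
(a,b)_31: α=3, u≡19; β=0, v≡27 (mod 31); (19|31)=+1, (27|31)=-1; sign (−1)^0·+1^0·-1^3 = -1.
(a,b)_23: α=4, u≡20; β=2, v≡13 (mod 23); (20|23)=-1, (13|23)=+1; sign (−1)^0·-1^2·+1^4 = +1.
(a,b)_13: α=-1, u≡6; β=0, v≡2 (mod 13); (6|13)=-1, (2|13)=-1; sign (−1)^0·-1^0·-1^-1 = -1.
(a,b)_43: α=-2, u≡35; β=0, v≡14 (mod 43); (35|43)=+1, (14|43)=+1; sign (−1)^0·+1^0·+1^-2 = +1.
(a,b)_11: α=-3, u≡9; β=0, v≡5 (mod 11); (9|11)=+1, (5|11)=+1; sign (−1)^0·+1^0·+1^-3 = +1.
(a,b)_∞: sgn(-164021)=−, sgn(66045)=+, so +1.
(a,b)_17: α=0, u≡11; β=1, v≡4 (mod 17); (11|17)=-1, (4|17)=+1; sign (−1)^0·-1^1·+1^0 = -1.
(a,b)_47: α=4, u≡18; β=2, v≡33 (mod 47); (18|47)=+1, (33|47)=-1; sign (−1)^0·+1^2·-1^4 = +1.
(a,b)_37: α=3, u≡33; β=1, v≡10 (mod 37); (33|37)=+1, (10|37)=+1; sign (−1)^0·+1^1·+1^3 = +1.
(a,b)_2: α=-22, β=-8; u≡3, v≡5 (mod 8); ε(u)ε(v)=1·0, αω(v)=-22·1, βω(u)=-8·1; sum ≡ 0  ⇒  +1.
(a,b)_5: α=4, u≡1; β=-1, v≡1 (mod 5); (1|5)=+1, (1|5)=+1; sign (−1)^0·+1^-1·+1^4 = +1.
|Ram(-164021, 66045)| = 4, even; anisotropic at {7, 13, 17, 31}.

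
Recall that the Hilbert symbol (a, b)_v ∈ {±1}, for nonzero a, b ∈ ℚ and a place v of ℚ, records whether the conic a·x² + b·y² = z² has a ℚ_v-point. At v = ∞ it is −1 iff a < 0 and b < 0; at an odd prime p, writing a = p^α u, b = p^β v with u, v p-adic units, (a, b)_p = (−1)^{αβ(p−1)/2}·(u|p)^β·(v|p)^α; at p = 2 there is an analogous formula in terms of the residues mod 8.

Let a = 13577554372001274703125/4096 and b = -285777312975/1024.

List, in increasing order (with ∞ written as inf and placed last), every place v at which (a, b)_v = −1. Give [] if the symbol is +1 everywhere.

Mod squares: a ≡ 1309, b ≡ -119. Check v ∈ {∞, 2, 3, 5, 7, 11, 17}.
v=17: a=17^3·(≡2), b=17^1·(≡5) mod 17; (2|17)=+1, (5|17)=-1; (−1)^{3·1·8}·(+1)^1·(-1)^3 = -1.
v=3: a=3^18·(≡1), b=3^8·(≡1) mod 3; (1|3)=+1, (1|3)=+1; (−1)^{18·8·1}·(+1)^8·(+1)^18 = +1.
v=11: a=11^3·(≡5), b=11^4·(≡8) mod 11; (5|11)=+1, (8|11)=-1; (−1)^{3·4·5}·(+1)^4·(-1)^3 = -1.
v=5: a=5^6·(≡1), b=5^2·(≡4) mod 5; (1|5)=+1, (4|5)=+1; (−1)^{6·2·2}·(+1)^2·(+1)^6 = +1.
v=2: v_2(a)=-12, v_2(b)=-10; units ≡ 5, 1 (mod 8); ε·ε+αω+βω = 0·0+-12·0+-10·1 ≡ 0  ⇒  (a,b)_2 = +1.
v=7: a=7^3·(≡6), b=7^1·(≡1) mod 7; (6|7)=-1, (1|7)=+1; (−1)^{3·1·3}·(-1)^1·(+1)^3 = +1.
v=∞: 1309 > 0 and -119 < 0  ⇒  (a,b)_∞ = +1.
Ram(1309, -119) = {11, 17}; no ℚ_11-point on the conic.

[11, 17]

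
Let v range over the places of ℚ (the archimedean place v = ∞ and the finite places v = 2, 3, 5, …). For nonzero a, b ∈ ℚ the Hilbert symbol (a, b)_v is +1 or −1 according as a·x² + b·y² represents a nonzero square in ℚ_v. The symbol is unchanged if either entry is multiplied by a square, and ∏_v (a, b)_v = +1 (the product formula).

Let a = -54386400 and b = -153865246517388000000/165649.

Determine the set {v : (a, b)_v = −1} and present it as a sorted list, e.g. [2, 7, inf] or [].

[2, 3, 17, 29, 43, inf]

(a, b) ≡ (-135966, -8323) mod (ℚ^×)²; places V = {2, 3, 5, 7, 11, 17, 29, 31, 37, 41, 43, ∞}.
(a,b)_∞: sgn(-135966)=−, sgn(-8323)=−, so -1.
(a,b)_29: α=0, u≡26; β=1, v≡2 (mod 29); (26|29)=-1, (2|29)=-1; sign (−1)^0·-1^1·-1^0 = -1.
(a,b)_37: α=0, u≡11; β=-2, v≡31 (mod 37); (11|37)=+1, (31|37)=-1; sign (−1)^0·+1^-2·-1^0 = +1.
(a,b)_7: α=0, u≡2; β=1, v≡4 (mod 7); (2|7)=+1, (4|7)=+1; sign (−1)^0·+1^1·+1^0 = +1.
(a,b)_31: α=1, u≡14; β=2, v≡16 (mod 31); (14|31)=+1, (16|31)=+1; sign (−1)^0·+1^2·+1^1 = +1.
(a,b)_11: α=0, u≡9; β=-2, v≡9 (mod 11); (9|11)=+1, (9|11)=+1; sign (−1)^0·+1^-2·+1^0 = +1.
(a,b)_43: α=1, u≡2; β=2, v≡20 (mod 43); (2|43)=-1, (20|43)=-1; sign (−1)^0·-1^2·-1^1 = -1.
(a,b)_41: α=0, u≡18; β=1, v≡40 (mod 41); (18|41)=+1, (40|41)=+1; sign (−1)^0·+1^1·+1^0 = +1.
(a,b)_17: α=1, u≡13; β=2, v≡3 (mod 17); (13|17)=+1, (3|17)=-1; sign (−1)^0·+1^2·-1^1 = -1.
(a,b)_5: α=2, u≡4; β=6, v≡2 (mod 5); (4|5)=+1, (2|5)=-1; sign (−1)^0·+1^6·-1^2 = +1.
(a,b)_3: α=1, u≡2; β=2, v≡2 (mod 3); (2|3)=-1, (2|3)=-1; sign (−1)^0·-1^2·-1^1 = -1.
(a,b)_2: α=5, β=8; u≡1, v≡5 (mod 8); ε(u)ε(v)=0·0, αω(v)=5·1, βω(u)=8·0; sum ≡ 1  ⇒  -1.
|Ram(-135966, -8323)| = 6, even; anisotropic at {2, 3, 17, 29, 43, ∞}.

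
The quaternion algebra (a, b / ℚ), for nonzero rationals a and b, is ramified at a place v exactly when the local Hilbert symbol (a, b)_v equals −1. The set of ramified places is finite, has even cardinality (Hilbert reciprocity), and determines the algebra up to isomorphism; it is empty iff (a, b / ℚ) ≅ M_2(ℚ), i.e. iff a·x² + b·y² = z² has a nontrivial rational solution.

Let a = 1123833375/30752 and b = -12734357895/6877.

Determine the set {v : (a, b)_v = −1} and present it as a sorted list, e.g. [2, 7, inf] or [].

[2, 5, 29, 47]

(a, b) ≡ (203870, -4634435) mod (ℚ^×)²; places V = {2, 3, 5, 7, 13, 19, 23, 29, 31, 37, 41, 47, ∞}.
(a,b)_19: α=1, u≡13; β=0, v≡17 (mod 19); (13|19)=-1, (17|19)=+1; sign (−1)^0·-1^0·+1^1 = +1.
(a,b)_37: α=1, u≡4; β=1, v≡11 (mod 37); (4|37)=+1, (11|37)=+1; sign (−1)^0·+1^1·+1^1 = +1.
(a,b)_13: α=0, u≡4; β=-1, v≡3 (mod 13); (4|13)=+1, (3|13)=+1; sign (−1)^0·+1^-1·+1^0 = +1.
(a,b)_29: α=1, u≡17; β=0, v≡11 (mod 29); (17|29)=-1, (11|29)=-1; sign (−1)^0·-1^0·-1^1 = -1.
(a,b)_41: α=0, u≡23; β=1, v≡40 (mod 41); (23|41)=+1, (40|41)=+1; sign (−1)^0·+1^1·+1^0 = +1.
(a,b)_7: α=2, u≡1; β=2, v≡5 (mod 7); (1|7)=+1, (5|7)=-1; sign (−1)^0·+1^2·-1^2 = +1.
(a,b)_3: α=2, u≡2; β=6, v≡1 (mod 3); (2|3)=-1, (1|3)=+1; sign (−1)^0·-1^6·+1^2 = +1.
(a,b)_2: α=-5, β=0; u≡7, v≡5 (mod 8); ε(u)ε(v)=1·0, αω(v)=-5·1, βω(u)=0·0; sum ≡ 1  ⇒  -1.
(a,b)_47: α=0, u≡45; β=1, v≡27 (mod 47); (45|47)=-1, (27|47)=+1; sign (−1)^0·-1^1·+1^0 = -1.
(a,b)_31: α=-2, u≡16; β=0, v≡22 (mod 31); (16|31)=+1, (22|31)=-1; sign (−1)^0·+1^0·-1^-2 = +1.
(a,b)_5: α=3, u≡1; β=1, v≡3 (mod 5); (1|5)=+1, (3|5)=-1; sign (−1)^0·+1^1·-1^3 = -1.
(a,b)_23: α=0, u≡15; β=-2, v≡22 (mod 23); (15|23)=-1, (22|23)=-1; sign (−1)^0·-1^-2·-1^0 = +1.
(a,b)_∞: sgn(203870)=+, sgn(-4634435)=−, so +1.
|Ram(203870, -4634435)| = 4, even; anisotropic at {2, 5, 29, 47}.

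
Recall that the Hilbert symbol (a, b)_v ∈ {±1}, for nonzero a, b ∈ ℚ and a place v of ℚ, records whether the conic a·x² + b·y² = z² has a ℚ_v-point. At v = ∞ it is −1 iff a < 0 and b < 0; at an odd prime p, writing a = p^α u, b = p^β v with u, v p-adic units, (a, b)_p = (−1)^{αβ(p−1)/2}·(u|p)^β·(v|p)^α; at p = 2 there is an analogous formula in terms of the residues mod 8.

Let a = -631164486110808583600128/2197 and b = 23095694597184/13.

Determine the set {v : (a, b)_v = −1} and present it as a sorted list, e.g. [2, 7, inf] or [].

Mod squares: a ≡ -6006, b ≡ 2717. Check v ∈ {∞, 2, 3, 7, 11, 13, 19}.
v=2: v_2(a)=11, v_2(b)=6; units ≡ 5, 5 (mod 8); ε·ε+αω+βω = 0·0+11·1+6·1 ≡ 1  ⇒  (a,b)_2 = -1.
v=11: a=11^3·(≡4), b=11^1·(≡9) mod 11; (4|11)=+1, (9|11)=+1; (−1)^{3·1·5}·(+1)^1·(+1)^3 = -1.
v=7: a=7^3·(≡3), b=7^0·(≡1) mod 7; (3|7)=-1, (1|7)=+1; (−1)^{3·0·3}·(-1)^0·(+1)^3 = +1.
v=13: a=13^-3·(≡6), b=13^-1·(≡1) mod 13; (6|13)=-1, (1|13)=+1; (−1)^{-3·-1·6}·(-1)^-1·(+1)^-3 = -1.
v=∞: -6006 < 0 and 2717 > 0  ⇒  (a,b)_∞ = +1.
v=19: a=19^6·(≡4), b=19^3·(≡12) mod 19; (4|19)=+1, (12|19)=-1; (−1)^{6·3·9}·(+1)^3·(-1)^6 = +1.
v=3: a=3^15·(≡2), b=3^14·(≡2) mod 3; (2|3)=-1, (2|3)=-1; (−1)^{15·14·1}·(-1)^14·(-1)^15 = -1.
Ram(-6006, 2717) = {2, 3, 11, 13}; no ℚ_2-point on the conic.

[2, 3, 11, 13]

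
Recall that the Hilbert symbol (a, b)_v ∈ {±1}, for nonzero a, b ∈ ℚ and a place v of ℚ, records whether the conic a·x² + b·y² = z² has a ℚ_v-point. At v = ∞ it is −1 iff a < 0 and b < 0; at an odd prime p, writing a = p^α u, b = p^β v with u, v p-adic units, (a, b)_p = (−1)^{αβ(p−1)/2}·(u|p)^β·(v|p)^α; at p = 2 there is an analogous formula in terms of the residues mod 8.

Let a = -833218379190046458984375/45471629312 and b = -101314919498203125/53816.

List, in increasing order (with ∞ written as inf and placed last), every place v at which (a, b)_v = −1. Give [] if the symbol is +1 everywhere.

Mod squares: a ≡ -15470, b ≡ -2310. Check v ∈ {∞, 2, 3, 5, 7, 11, 13, 17, 19, 23, 31}.
v=11: a=11^4·(≡2), b=11^1·(≡7) mod 11; (2|11)=-1, (7|11)=-1; (−1)^{4·1·5}·(-1)^1·(-1)^4 = -1.
v=17: a=17^3·(≡1), b=17^2·(≡4) mod 17; (1|17)=+1, (4|17)=+1; (−1)^{3·2·8}·(+1)^2·(+1)^3 = +1.
v=23: a=23^2·(≡4), b=23^2·(≡12) mod 23; (4|23)=+1, (12|23)=+1; (−1)^{2·2·11}·(+1)^2·(+1)^2 = +1.
v=3: a=3^6·(≡1), b=3^3·(≡1) mod 3; (1|3)=+1, (1|3)=+1; (−1)^{6·3·1}·(+1)^3·(+1)^6 = +1.
v=19: a=19^-2·(≡10), b=19^0·(≡12) mod 19; (10|19)=-1, (12|19)=-1; (−1)^{-2·0·9}·(-1)^0·(-1)^-2 = +1.
v=31: a=31^-2·(≡24), b=31^-2·(≡24) mod 31; (24|31)=-1, (24|31)=-1; (−1)^{-2·-2·15}·(-1)^-2·(-1)^-2 = +1.
v=5: a=5^9·(≡4), b=5^7·(≡3) mod 5; (4|5)=+1, (3|5)=-1; (−1)^{9·7·2}·(+1)^7·(-1)^9 = -1.
v=13: a=13^3·(≡7), b=13^4·(≡9) mod 13; (7|13)=-1, (9|13)=+1; (−1)^{3·4·6}·(-1)^4·(+1)^3 = +1.
v=7: a=7^1·(≡4), b=7^-1·(≡3) mod 7; (4|7)=+1, (3|7)=-1; (−1)^{1·-1·3}·(+1)^-1·(-1)^1 = +1.
v=2: v_2(a)=-17, v_2(b)=-3; units ≡ 1, 5 (mod 8); ε·ε+αω+βω = 0·0+-17·1+-3·0 ≡ 1  ⇒  (a,b)_2 = -1.
v=∞: -15470 < 0 and -2310 < 0  ⇒  (a,b)_∞ = -1.
Ram(-15470, -2310) = {2, 5, 11, ∞}; no ℚ_2-point on the conic.

[2, 5, 11, inf]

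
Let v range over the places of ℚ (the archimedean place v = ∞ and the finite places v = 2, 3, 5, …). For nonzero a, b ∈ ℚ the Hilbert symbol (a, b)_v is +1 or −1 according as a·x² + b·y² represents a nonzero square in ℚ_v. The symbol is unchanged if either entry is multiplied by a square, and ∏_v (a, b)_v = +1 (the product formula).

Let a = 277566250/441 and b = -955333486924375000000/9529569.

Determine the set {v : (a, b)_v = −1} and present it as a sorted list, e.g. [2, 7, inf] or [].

[13, 29]

(a, b) ≡ (444106, -31) mod (ℚ^×)²; places V = {2, 3, 5, 7, 13, 19, 29, 31, ∞}.
(a,b)_3: α=-2, u≡1; β=-4, v≡2 (mod 3); (1|3)=+1, (2|3)=-1; sign (−1)^0·+1^-4·-1^-2 = +1.
(a,b)_5: α=4, u≡1; β=10, v≡1 (mod 5); (1|5)=+1, (1|5)=+1; sign (−1)^0·+1^10·+1^4 = +1.
(a,b)_19: α=1, u≡17; β=2, v≡6 (mod 19); (17|19)=+1, (6|19)=+1; sign (−1)^0·+1^2·+1^1 = +1.
(a,b)_29: α=1, u≡15; β=2, v≡19 (mod 29); (15|29)=-1, (19|29)=-1; sign (−1)^0·-1^2·-1^1 = -1.
(a,b)_31: α=1, u≡25; β=3, v≡6 (mod 31); (25|31)=+1, (6|31)=-1; sign (−1)^1·+1^3·-1^1 = +1.
(a,b)_2: α=1, β=6; u≡5, v≡1 (mod 8); ε(u)ε(v)=0·0, αω(v)=1·0, βω(u)=6·1; sum ≡ 0  ⇒  +1.
(a,b)_∞: sgn(444106)=+, sgn(-31)=−, so +1.
(a,b)_7: α=-2, u≡5; β=-6, v≡2 (mod 7); (5|7)=-1, (2|7)=+1; sign (−1)^0·-1^-6·+1^-2 = +1.
(a,b)_13: α=1, u≡2; β=2, v≡6 (mod 13); (2|13)=-1, (6|13)=-1; sign (−1)^0·-1^2·-1^1 = -1.
Ram(444106, -31) = {13, 29}; no ℚ_13-point on the conic.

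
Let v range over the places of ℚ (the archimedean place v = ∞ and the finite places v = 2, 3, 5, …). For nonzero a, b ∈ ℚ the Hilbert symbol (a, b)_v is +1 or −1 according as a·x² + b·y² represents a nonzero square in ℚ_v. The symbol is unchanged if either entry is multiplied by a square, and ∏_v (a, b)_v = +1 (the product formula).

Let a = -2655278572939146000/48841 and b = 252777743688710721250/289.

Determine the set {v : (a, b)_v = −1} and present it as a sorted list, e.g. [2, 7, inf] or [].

[7, 11]

Mod squares: a ≡ -385, b ≡ 17794. Check v ∈ {∞, 2, 3, 5, 7, 11, 13, 17, 31, 41}.
v=11: a=11^5·(≡5), b=11^4·(≡10) mod 11; (5|11)=+1, (10|11)=-1; (−1)^{5·4·5}·(+1)^4·(-1)^5 = -1.
v=3: a=3^6·(≡2), b=3^0·(≡1) mod 3; (2|3)=-1, (1|3)=+1; (−1)^{6·0·1}·(-1)^0·(+1)^6 = +1.
v=31: a=31^2·(≡8), b=31^5·(≡8) mod 31; (8|31)=+1, (8|31)=+1; (−1)^{2·5·15}·(+1)^5·(+1)^2 = +1.
v=∞: -385 < 0 and 17794 > 0  ⇒  (a,b)_∞ = +1.
v=41: a=41^2·(≡5), b=41^3·(≡7) mod 41; (5|41)=+1, (7|41)=-1; (−1)^{2·3·20}·(+1)^3·(-1)^2 = +1.
v=17: a=17^-2·(≡10), b=17^-2·(≡11) mod 17; (10|17)=-1, (11|17)=-1; (−1)^{-2·-2·8}·(-1)^-2·(-1)^-2 = +1.
v=2: v_2(a)=4, v_2(b)=1; units ≡ 7, 1 (mod 8); ε·ε+αω+βω = 1·0+4·0+1·0 ≡ 0  ⇒  (a,b)_2 = +1.
v=13: a=13^-2·(≡8), b=13^0·(≡1) mod 13; (8|13)=-1, (1|13)=+1; (−1)^{-2·0·6}·(-1)^0·(+1)^-2 = +1.
v=7: a=7^1·(≡4), b=7^1·(≡2) mod 7; (4|7)=+1, (2|7)=+1; (−1)^{1·1·3}·(+1)^1·(+1)^1 = -1.
v=5: a=5^3·(≡2), b=5^4·(≡1) mod 5; (2|5)=-1, (1|5)=+1; (−1)^{3·4·2}·(-1)^4·(+1)^3 = +1.
(-385, 17794 / ℚ) ramifies at {7, 11}: a division algebra.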